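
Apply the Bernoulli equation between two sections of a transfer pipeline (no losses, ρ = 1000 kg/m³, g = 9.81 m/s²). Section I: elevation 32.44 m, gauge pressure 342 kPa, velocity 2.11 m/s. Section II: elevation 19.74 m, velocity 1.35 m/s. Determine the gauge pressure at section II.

P₂ ≈ 468 kPa

Pressure head at I: ψ₁ = P₁/(ρg) = 342×1000 / (1000 × 9.81) = 34.86 m.
Velocity heads: v₁²/2g = 2.11²/19.62 = 0.227 m; v₂²/2g = 1.35²/19.62 = 0.093 m.
Total head H = z₁ + ψ₁ + v₁²/2g = 32.44 + 34.86 + 0.227 = 67.53 m.
ψ₂ = H − z₂ − v₂²/2g = 67.53 − 19.74 − 0.093 = 47.70 m.
P₂ = ρgψ₂ = 1000 × 9.81 × 47.70 ≈ 468 kPa.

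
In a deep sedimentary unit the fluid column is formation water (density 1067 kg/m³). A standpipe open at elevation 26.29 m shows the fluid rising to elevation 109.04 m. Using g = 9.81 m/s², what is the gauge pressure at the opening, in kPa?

P ≈ 866 kPa

Pressure head ψ = h − z = 109.04 − 26.29 = 82.75 m.
P = ρgψ = 1067 × 9.81 × 82.75 = 866167 Pa ≈ 866 kPa.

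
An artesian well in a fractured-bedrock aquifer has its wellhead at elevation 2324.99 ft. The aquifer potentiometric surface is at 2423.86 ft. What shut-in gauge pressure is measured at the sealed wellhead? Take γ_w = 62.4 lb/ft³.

P ≈ 42.8 psi

Head above the cap: Δh = 2423.86 − 2324.99 = 98.87 ft.
P = γΔh/144 = 62.4 × 98.87 / 144 = 42.8 psi.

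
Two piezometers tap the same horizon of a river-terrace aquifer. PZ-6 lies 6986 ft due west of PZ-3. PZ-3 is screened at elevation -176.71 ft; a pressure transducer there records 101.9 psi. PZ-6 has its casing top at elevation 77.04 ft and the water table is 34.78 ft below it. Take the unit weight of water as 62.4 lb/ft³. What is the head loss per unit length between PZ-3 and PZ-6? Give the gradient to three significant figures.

Pressure head at PZ-3: ψ = 144·P/γ = 144 × 101.9 / 62.4 = 235.15 ft.
Total head at PZ-3: h = z + ψ = -176.71 + 235.15 = 58.44 ft.
Total head at PZ-6: h = 77.04 − 34.78 = 42.26 ft.
Head difference: h(PZ-3) − h(PZ-6) = 58.44 − 42.26 = 16.18 ft.
Hydraulic gradient: i = |Δh| / L = 16.18 / 6986 = 0.00232.

i ≈ 0.00232 ft/ft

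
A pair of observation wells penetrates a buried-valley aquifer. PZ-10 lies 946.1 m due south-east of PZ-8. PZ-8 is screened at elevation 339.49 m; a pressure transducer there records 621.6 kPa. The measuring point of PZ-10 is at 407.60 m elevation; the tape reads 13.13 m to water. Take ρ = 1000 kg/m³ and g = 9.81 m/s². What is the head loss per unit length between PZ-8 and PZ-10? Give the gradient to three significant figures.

Pressure head at PZ-8: ψ = P/(ρg) = 621.6×1000 / (1000 × 9.81) = 63.36 m.
Total head at PZ-8: h = z + ψ = 339.49 + 63.36 = 402.85 m.
Total head at PZ-10: h = 407.60 − 13.13 = 394.47 m.
Head difference: h(PZ-8) − h(PZ-10) = 402.85 − 394.47 = 8.38 m.
Hydraulic gradient: i = |Δh| / L = 8.38 / 946.1 = 0.00886.

i ≈ 0.00886 m/m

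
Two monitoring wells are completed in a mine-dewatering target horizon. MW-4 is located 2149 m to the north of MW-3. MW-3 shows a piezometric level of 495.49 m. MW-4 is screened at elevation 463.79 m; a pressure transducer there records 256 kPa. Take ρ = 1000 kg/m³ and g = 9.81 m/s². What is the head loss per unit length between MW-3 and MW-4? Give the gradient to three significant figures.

i ≈ 0.00261 m/m

Total head at MW-3: h = 495.49 m (water level in the piezometer is the total head).
Pressure head at MW-4: ψ = P/(ρg) = 256×1000 / (1000 × 9.81) = 26.10 m.
Total head at MW-4: h = z + ψ = 463.79 + 26.10 = 489.89 m.
Head difference: h(MW-3) − h(MW-4) = 495.49 − 489.89 = 5.60 m.
Hydraulic gradient: i = |Δh| / L = 5.60 / 2149 = 0.00261.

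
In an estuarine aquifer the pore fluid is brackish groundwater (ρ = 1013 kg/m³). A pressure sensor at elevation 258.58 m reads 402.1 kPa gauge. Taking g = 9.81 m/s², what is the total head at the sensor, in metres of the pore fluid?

ψ = P/(ρg) = 402.1×1000 / (1013 × 9.81) = 40.46 m.
h = z + ψ = 258.58 + 40.46 = 299.04 m.

h ≈ 299.04 m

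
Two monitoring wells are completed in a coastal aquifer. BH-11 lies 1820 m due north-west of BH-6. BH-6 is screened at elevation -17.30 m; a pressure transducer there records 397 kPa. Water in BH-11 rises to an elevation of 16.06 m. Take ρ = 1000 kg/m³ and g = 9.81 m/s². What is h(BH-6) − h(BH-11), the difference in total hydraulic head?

Δh ≈ 7.11 m

Pressure head at BH-6: ψ = P/(ρg) = 397×1000 / (1000 × 9.81) = 40.47 m.
Total head at BH-6: h = z + ψ = -17.30 + 40.47 = 23.17 m.
Total head at BH-11: h = 16.06 m (water level in the piezometer is the total head).
Head difference: h(BH-6) − h(BH-11) = 23.17 − 16.06 = 7.11 m.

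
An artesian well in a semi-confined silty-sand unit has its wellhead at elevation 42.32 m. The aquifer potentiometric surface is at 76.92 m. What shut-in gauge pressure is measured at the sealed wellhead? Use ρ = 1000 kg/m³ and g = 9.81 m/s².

Head above the cap: Δh = 76.92 − 42.32 = 34.60 m.
P = ρgΔh = 1000 × 9.81 × 34.60 = 339426 Pa ≈ 339 kPa.

P ≈ 339 kPa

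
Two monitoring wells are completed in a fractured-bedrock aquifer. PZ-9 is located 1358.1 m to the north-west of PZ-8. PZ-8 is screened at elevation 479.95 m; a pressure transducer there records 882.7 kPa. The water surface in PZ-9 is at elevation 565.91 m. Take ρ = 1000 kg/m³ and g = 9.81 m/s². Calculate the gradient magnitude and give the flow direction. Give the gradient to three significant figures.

Pressure head at PZ-8: ψ = P/(ρg) = 882.7×1000 / (1000 × 9.81) = 89.98 m.
Total head at PZ-8: h = z + ψ = 479.95 + 89.98 = 569.93 m.
Total head at PZ-9: h = 565.91 m (water level in the piezometer is the total head).
Head difference: h(PZ-8) − h(PZ-9) = 569.93 − 565.91 = 4.02 m.
Hydraulic gradient: i = |Δh| / L = 4.02 / 1358.1 = 0.00296.
Flow is from higher to lower head: from PZ-8 toward PZ-9, i.e. toward the north-west.

i ≈ 0.00296; groundwater flows toward the north-west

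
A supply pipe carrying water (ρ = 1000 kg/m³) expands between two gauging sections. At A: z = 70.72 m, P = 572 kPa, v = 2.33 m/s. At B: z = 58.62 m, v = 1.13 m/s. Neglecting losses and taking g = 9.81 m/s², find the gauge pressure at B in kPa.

P₂ ≈ 693 kPa

Pressure head at A: ψ₁ = P₁/(ρg) = 572×1000 / (1000 × 9.81) = 58.31 m.
Velocity heads: v₁²/2g = 2.33²/19.62 = 0.277 m; v₂²/2g = 1.13²/19.62 = 0.065 m.
Total head H = z₁ + ψ₁ + v₁²/2g = 70.72 + 58.31 + 0.277 = 129.31 m.
ψ₂ = H − z₂ − v₂²/2g = 129.31 − 58.62 − 0.065 = 70.62 m.
P₂ = ρgψ₂ = 1000 × 9.81 × 70.62 ≈ 693 kPa.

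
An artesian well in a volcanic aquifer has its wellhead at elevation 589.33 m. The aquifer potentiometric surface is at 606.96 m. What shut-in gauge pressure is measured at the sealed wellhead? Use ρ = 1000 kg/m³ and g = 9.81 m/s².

P ≈ 173 kPa

Head above the cap: Δh = 606.96 − 589.33 = 17.63 m.
P = ρgΔh = 1000 × 9.81 × 17.63 = 172950 Pa ≈ 173 kPa.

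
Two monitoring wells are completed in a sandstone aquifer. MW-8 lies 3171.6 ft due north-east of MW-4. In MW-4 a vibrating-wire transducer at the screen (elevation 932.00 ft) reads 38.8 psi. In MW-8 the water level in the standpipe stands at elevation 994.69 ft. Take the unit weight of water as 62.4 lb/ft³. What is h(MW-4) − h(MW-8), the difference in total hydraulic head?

Δh ≈ 26.85 ft

Pressure head at MW-4: ψ = 144·P/γ = 144 × 38.8 / 62.4 = 89.54 ft.
Total head at MW-4: h = z + ψ = 932.00 + 89.54 = 1021.54 ft.
Total head at MW-8: h = 994.69 ft (water level in the piezometer is the total head).
Head difference: h(MW-4) − h(MW-8) = 1021.54 − 994.69 = 26.85 ft.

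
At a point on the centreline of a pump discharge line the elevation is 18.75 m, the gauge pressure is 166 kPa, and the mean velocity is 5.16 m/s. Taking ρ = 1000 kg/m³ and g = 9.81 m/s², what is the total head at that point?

h ≈ 37.03 m

Pressure head ψ = P/(ρg) = 166×1000 / (1000 × 9.81) = 16.92 m.
Velocity head = v²/(2g) = 5.16² / (2 × 9.81) = 1.357 m.
h = z + ψ + v²/(2g) = 18.75 + 16.92 + 1.357 = 37.03 m.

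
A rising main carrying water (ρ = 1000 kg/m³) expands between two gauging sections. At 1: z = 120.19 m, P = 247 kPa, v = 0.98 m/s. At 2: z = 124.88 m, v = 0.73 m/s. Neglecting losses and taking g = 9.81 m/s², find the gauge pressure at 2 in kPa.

Pressure head at 1: ψ₁ = P₁/(ρg) = 247×1000 / (1000 × 9.81) = 25.18 m.
Velocity heads: v₁²/2g = 0.98²/19.62 = 0.049 m; v₂²/2g = 0.73²/19.62 = 0.027 m.
Total head H = z₁ + ψ₁ + v₁²/2g = 120.19 + 25.18 + 0.049 = 145.42 m.
ψ₂ = H − z₂ − v₂²/2g = 145.42 − 124.88 − 0.027 = 20.51 m.
P₂ = ρgψ₂ = 1000 × 9.81 × 20.51 ≈ 201 kPa.

P₂ ≈ 201 kPa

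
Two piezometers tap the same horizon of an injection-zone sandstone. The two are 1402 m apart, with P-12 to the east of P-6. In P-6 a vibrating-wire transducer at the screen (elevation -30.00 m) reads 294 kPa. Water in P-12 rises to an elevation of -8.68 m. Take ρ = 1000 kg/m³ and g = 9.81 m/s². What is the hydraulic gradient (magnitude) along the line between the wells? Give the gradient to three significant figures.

i ≈ 0.00617

Pressure head at P-6: ψ = P/(ρg) = 294×1000 / (1000 × 9.81) = 29.97 m.
Total head at P-6: h = z + ψ = -30.00 + 29.97 = -0.03 m.
Total head at P-12: h = -8.68 m (water level in the piezometer is the total head).
Head difference: h(P-6) − h(P-12) = -0.03 − (-8.68) = 8.65 m.
Hydraulic gradient: i = |Δh| / L = 8.65 / 1402 = 0.00617.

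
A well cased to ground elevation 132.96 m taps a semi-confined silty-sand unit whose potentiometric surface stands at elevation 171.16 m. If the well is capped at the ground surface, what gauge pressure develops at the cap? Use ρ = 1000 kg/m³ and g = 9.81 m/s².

Head above the cap: Δh = 171.16 − 132.96 = 38.20 m.
P = ρgΔh = 1000 × 9.81 × 38.20 = 374742 Pa ≈ 375 kPa.

P ≈ 375 kPa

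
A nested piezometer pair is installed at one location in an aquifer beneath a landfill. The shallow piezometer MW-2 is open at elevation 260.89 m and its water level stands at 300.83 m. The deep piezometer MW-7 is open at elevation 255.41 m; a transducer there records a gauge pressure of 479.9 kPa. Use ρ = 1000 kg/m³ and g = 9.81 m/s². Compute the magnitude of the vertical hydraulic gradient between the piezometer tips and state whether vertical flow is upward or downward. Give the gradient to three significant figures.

Total head at MW-2: h = 300.83 m (water level in the standpipe).
Pressure head at MW-7: ψ = P/(ρg) = 479.9×1000 / (1000 × 9.81) = 48.92 m.
Total head at MW-7: h = z + ψ = 255.41 + 48.92 = 304.33 m.
Δh = h(MW-2) − h(MW-7) = 300.83 − 304.33 = -3.50 m.
Vertical separation Δz = 260.89 − 255.41 = 5.48 m.
|i_v| = |Δh| / Δz = 3.50 / 5.48 = 0.639.
Head is higher in the deep piezometer, so vertical flow is upward (discharge condition).

|i_v| ≈ 0.639; vertical flow is upward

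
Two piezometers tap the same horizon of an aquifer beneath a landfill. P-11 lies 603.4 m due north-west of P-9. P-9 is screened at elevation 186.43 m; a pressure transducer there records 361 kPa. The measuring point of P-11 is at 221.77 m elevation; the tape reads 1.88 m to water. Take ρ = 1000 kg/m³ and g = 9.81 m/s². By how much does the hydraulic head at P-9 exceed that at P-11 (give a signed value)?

Δh ≈ 3.34 m

Pressure head at P-9: ψ = P/(ρg) = 361×1000 / (1000 × 9.81) = 36.80 m.
Total head at P-9: h = z + ψ = 186.43 + 36.80 = 223.23 m.
Total head at P-11: h = 221.77 − 1.88 = 219.89 m.
Head difference: h(P-9) − h(P-11) = 223.23 − 219.89 = 3.34 m.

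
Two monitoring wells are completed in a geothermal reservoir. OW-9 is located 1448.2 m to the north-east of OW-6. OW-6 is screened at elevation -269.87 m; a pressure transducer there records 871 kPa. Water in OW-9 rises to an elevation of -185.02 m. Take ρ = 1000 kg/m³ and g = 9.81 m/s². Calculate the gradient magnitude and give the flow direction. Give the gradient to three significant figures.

i ≈ 0.00272; groundwater flows toward the north-east

Pressure head at OW-6: ψ = P/(ρg) = 871×1000 / (1000 × 9.81) = 88.79 m.
Total head at OW-6: h = z + ψ = -269.87 + 88.79 = -181.08 m.
Total head at OW-9: h = -185.02 m (water level in the piezometer is the total head).
Head difference: h(OW-6) − h(OW-9) = -181.08 − (-185.02) = 3.94 m.
Hydraulic gradient: i = |Δh| / L = 3.94 / 1448.2 = 0.00272.
Flow is from higher to lower head: from OW-6 toward OW-9, i.e. toward the north-east.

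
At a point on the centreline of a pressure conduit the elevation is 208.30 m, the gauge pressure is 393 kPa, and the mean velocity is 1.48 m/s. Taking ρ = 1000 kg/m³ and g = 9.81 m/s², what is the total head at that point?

Pressure head ψ = P/(ρg) = 393×1000 / (1000 × 9.81) = 40.06 m.
Velocity head = v²/(2g) = 1.48² / (2 × 9.81) = 0.112 m.
h = z + ψ + v²/(2g) = 208.30 + 40.06 + 0.112 = 248.47 m.

h ≈ 248.47 m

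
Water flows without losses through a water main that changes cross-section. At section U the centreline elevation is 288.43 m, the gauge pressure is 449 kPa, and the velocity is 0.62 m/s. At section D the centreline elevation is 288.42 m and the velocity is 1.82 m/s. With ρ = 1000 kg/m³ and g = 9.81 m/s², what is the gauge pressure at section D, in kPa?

P₂ ≈ 448 kPa

Pressure head at U: ψ₁ = P₁/(ρg) = 449×1000 / (1000 × 9.81) = 45.77 m.
Velocity heads: v₁²/2g = 0.62²/19.62 = 0.020 m; v₂²/2g = 1.82²/19.62 = 0.169 m.
Total head H = z₁ + ψ₁ + v₁²/2g = 288.43 + 45.77 + 0.020 = 334.22 m.
ψ₂ = H − z₂ − v₂²/2g = 334.22 − 288.42 − 0.169 = 45.63 m.
P₂ = ρgψ₂ = 1000 × 9.81 × 45.63 ≈ 448 kPa.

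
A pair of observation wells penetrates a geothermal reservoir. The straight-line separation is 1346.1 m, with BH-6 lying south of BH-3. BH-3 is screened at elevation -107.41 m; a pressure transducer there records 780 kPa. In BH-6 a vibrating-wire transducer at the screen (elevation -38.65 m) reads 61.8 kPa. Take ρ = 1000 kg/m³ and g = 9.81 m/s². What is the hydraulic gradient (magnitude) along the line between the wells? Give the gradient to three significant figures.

Pressure head at BH-3: ψ = P/(ρg) = 780×1000 / (1000 × 9.81) = 79.51 m.
Total head at BH-3: h = z + ψ = -107.41 + 79.51 = -27.90 m.
Pressure head at BH-6: ψ = P/(ρg) = 61.8×1000 / (1000 × 9.81) = 6.30 m.
Total head at BH-6: h = z + ψ = -38.65 + 6.30 = -32.35 m.
Head difference: h(BH-3) − h(BH-6) = -27.90 − (-32.35) = 4.45 m.
Hydraulic gradient: i = |Δh| / L = 4.45 / 1346.1 = 0.00331.

i ≈ 0.00331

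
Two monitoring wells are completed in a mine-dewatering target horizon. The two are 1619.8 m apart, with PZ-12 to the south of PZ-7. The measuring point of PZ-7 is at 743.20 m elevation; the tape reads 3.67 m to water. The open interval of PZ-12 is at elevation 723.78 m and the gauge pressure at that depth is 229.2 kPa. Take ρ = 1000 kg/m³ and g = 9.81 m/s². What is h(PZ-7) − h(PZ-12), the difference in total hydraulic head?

Δh ≈ -7.61 m

Total head at PZ-7: h = 743.20 − 3.67 = 739.53 m.
Pressure head at PZ-12: ψ = P/(ρg) = 229.2×1000 / (1000 × 9.81) = 23.36 m.
Total head at PZ-12: h = z + ψ = 723.78 + 23.36 = 747.14 m.
Head difference: h(PZ-7) − h(PZ-12) = 739.53 − 747.14 = -7.61 m.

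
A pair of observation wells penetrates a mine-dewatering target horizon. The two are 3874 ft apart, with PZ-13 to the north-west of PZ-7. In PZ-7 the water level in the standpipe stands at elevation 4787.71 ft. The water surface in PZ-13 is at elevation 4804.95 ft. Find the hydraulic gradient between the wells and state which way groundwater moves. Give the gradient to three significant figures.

i ≈ 0.00445; groundwater flows toward the south-east

Total head at PZ-7: h = 4787.71 ft (water level in the piezometer is the total head).
Total head at PZ-13: h = 4804.95 ft (water level in the piezometer is the total head).
Head difference: h(PZ-7) − h(PZ-13) = 4787.71 − 4804.95 = -17.24 ft.
Hydraulic gradient: i = |Δh| / L = 17.24 / 3874 = 0.00445.
Flow is from higher to lower head: from PZ-13 toward PZ-7, i.e. toward the south-east.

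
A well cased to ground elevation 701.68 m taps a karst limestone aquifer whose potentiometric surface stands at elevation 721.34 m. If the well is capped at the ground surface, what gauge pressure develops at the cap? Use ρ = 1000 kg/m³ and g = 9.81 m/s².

P ≈ 193 kPa

Head above the cap: Δh = 721.34 − 701.68 = 19.66 m.
P = ρgΔh = 1000 × 9.81 × 19.66 = 192865 Pa ≈ 193 kPa.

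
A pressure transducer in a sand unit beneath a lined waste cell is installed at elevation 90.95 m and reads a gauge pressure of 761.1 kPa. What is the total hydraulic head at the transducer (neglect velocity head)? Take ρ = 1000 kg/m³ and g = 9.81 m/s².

ψ = P/(ρg) = 761.1×1000 / (1000 × 9.81) = 77.58 m.
h = z + ψ = 90.95 + 77.58 = 168.53 m.

h ≈ 168.53 m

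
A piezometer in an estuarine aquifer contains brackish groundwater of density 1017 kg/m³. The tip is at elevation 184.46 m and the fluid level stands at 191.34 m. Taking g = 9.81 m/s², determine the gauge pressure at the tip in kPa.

Pressure head ψ = h − z = 191.34 − 184.46 = 6.88 m.
P = ρgψ = 1017 × 9.81 × 6.88 = 68640 Pa ≈ 68.6 kPa.

P ≈ 68.6 kPa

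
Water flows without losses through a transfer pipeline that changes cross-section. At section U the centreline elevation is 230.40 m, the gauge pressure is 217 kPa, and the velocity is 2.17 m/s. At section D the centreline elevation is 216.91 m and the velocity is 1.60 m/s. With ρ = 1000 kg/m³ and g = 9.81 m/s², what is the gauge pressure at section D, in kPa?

Pressure head at U: ψ₁ = P₁/(ρg) = 217×1000 / (1000 × 9.81) = 22.12 m.
Velocity heads: v₁²/2g = 2.17²/19.62 = 0.240 m; v₂²/2g = 1.60²/19.62 = 0.130 m.
Total head H = z₁ + ψ₁ + v₁²/2g = 230.40 + 22.12 + 0.240 = 252.76 m.
ψ₂ = H − z₂ − v₂²/2g = 252.76 − 216.91 − 0.130 = 35.72 m.
P₂ = ρgψ₂ = 1000 × 9.81 × 35.72 ≈ 350 kPa.

P₂ ≈ 350 kPa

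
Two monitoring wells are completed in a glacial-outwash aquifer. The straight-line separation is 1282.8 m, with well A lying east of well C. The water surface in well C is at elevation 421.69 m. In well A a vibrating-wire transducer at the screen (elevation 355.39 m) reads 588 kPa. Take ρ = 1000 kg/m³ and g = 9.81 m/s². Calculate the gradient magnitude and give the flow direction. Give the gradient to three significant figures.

i ≈ 0.00496; groundwater flows toward the east

Total head at well C: h = 421.69 m (water level in the piezometer is the total head).
Pressure head at well A: ψ = P/(ρg) = 588×1000 / (1000 × 9.81) = 59.94 m.
Total head at well A: h = z + ψ = 355.39 + 59.94 = 415.33 m.
Head difference: h(well C) − h(well A) = 421.69 − 415.33 = 6.36 m.
Hydraulic gradient: i = |Δh| / L = 6.36 / 1282.8 = 0.00496.
Flow is from higher to lower head: from well C toward well A, i.e. toward the east.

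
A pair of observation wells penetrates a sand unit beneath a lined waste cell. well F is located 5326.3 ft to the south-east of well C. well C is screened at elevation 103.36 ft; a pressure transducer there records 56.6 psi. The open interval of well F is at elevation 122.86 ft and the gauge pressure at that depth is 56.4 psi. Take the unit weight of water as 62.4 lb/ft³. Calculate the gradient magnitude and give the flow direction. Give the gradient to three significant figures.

i ≈ 0.00357; groundwater flows toward the north-west

Pressure head at well C: ψ = 144·P/γ = 144 × 56.6 / 62.4 = 130.62 ft.
Total head at well C: h = z + ψ = 103.36 + 130.62 = 233.98 ft.
Pressure head at well F: ψ = 144·P/γ = 144 × 56.4 / 62.4 = 130.15 ft.
Total head at well F: h = z + ψ = 122.86 + 130.15 = 253.01 ft.
Head difference: h(well C) − h(well F) = 233.98 − 253.01 = -19.03 ft.
Hydraulic gradient: i = |Δh| / L = 19.03 / 5326.3 = 0.00357.
Flow is from higher to lower head: from well F toward well C, i.e. toward the north-west.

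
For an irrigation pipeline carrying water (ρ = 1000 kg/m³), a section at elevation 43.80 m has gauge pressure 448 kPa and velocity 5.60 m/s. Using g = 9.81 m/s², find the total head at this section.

Pressure head ψ = P/(ρg) = 448×1000 / (1000 × 9.81) = 45.67 m.
Velocity head = v²/(2g) = 5.60² / (2 × 9.81) = 1.598 m.
h = z + ψ + v²/(2g) = 43.80 + 45.67 + 1.598 = 91.07 m.

h ≈ 91.07 m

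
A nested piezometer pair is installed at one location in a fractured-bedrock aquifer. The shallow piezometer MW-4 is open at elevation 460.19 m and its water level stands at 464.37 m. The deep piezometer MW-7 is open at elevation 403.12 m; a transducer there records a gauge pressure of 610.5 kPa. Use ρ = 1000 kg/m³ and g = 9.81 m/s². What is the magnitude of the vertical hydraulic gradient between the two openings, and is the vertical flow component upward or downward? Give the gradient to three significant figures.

|i_v| ≈ 0.0172; vertical flow is upward

Total head at MW-4: h = 464.37 m (water level in the standpipe).
Pressure head at MW-7: ψ = P/(ρg) = 610.5×1000 / (1000 × 9.81) = 62.23 m.
Total head at MW-7: h = z + ψ = 403.12 + 62.23 = 465.35 m.
Δh = h(MW-4) − h(MW-7) = 464.37 − 465.35 = -0.98 m.
Vertical separation Δz = 460.19 − 403.12 = 57.07 m.
|i_v| = |Δh| / Δz = 0.98 / 57.07 = 0.0172.
Head is higher in the deep piezometer, so vertical flow is upward (discharge condition).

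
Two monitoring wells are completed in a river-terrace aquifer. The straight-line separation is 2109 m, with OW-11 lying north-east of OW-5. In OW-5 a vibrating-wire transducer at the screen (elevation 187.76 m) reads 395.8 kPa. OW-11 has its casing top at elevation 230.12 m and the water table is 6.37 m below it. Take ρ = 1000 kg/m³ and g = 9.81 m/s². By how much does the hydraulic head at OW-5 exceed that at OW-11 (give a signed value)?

Δh ≈ 4.36 m

Pressure head at OW-5: ψ = P/(ρg) = 395.8×1000 / (1000 × 9.81) = 40.35 m.
Total head at OW-5: h = z + ψ = 187.76 + 40.35 = 228.11 m.
Total head at OW-11: h = 230.12 − 6.37 = 223.75 m.
Head difference: h(OW-5) − h(OW-11) = 228.11 − 223.75 = 4.36 m.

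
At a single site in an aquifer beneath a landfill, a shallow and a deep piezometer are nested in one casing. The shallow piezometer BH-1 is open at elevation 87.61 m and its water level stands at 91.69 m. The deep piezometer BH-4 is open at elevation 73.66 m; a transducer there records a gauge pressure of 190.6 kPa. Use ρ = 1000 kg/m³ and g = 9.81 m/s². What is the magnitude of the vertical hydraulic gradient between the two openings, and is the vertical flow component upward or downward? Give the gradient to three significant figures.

Total head at BH-1: h = 91.69 m (water level in the standpipe).
Pressure head at BH-4: ψ = P/(ρg) = 190.6×1000 / (1000 × 9.81) = 19.43 m.
Total head at BH-4: h = z + ψ = 73.66 + 19.43 = 93.09 m.
Δh = h(BH-1) − h(BH-4) = 91.69 − 93.09 = -1.40 m.
Vertical separation Δz = 87.61 − 73.66 = 13.95 m.
|i_v| = |Δh| / Δz = 1.40 / 13.95 = 0.100.
Head is higher in the deep piezometer, so vertical flow is upward (discharge condition).

|i_v| ≈ 0.100; vertical flow is upward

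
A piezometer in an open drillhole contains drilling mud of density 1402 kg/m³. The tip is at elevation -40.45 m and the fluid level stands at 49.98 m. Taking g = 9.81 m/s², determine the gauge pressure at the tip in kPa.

Pressure head ψ = h − z = 49.98 − (-40.45) = 90.43 m.
P = ρgψ = 1402 × 9.81 × 90.43 = 1243740 Pa ≈ 1240 kPa.

P ≈ 1240 kPa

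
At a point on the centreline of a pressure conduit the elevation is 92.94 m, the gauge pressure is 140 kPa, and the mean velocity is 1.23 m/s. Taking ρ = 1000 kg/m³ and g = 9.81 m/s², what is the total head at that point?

Pressure head ψ = P/(ρg) = 140×1000 / (1000 × 9.81) = 14.27 m.
Velocity head = v²/(2g) = 1.23² / (2 × 9.81) = 0.077 m.
h = z + ψ + v²/(2g) = 92.94 + 14.27 + 0.077 = 107.29 m.

h ≈ 107.29 m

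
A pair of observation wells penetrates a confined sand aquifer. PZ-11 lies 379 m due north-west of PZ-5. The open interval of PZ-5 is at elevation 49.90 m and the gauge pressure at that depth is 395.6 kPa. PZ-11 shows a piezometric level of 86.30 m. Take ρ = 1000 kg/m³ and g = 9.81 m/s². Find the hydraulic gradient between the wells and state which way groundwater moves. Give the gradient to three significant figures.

Pressure head at PZ-5: ψ = P/(ρg) = 395.6×1000 / (1000 × 9.81) = 40.33 m.
Total head at PZ-5: h = z + ψ = 49.90 + 40.33 = 90.23 m.
Total head at PZ-11: h = 86.30 m (water level in the piezometer is the total head).
Head difference: h(PZ-5) − h(PZ-11) = 90.23 − 86.30 = 3.93 m.
Hydraulic gradient: i = |Δh| / L = 3.93 / 379 = 0.0104.
Flow is from higher to lower head: from PZ-5 toward PZ-11, i.e. toward the north-west.

i ≈ 0.0104; groundwater flows toward the north-west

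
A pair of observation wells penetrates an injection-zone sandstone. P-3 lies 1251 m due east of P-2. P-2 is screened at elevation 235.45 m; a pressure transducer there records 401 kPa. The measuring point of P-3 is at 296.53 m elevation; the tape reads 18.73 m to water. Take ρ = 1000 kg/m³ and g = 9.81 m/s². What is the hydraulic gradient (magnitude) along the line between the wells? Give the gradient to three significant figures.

i ≈ 0.00118

Pressure head at P-2: ψ = P/(ρg) = 401×1000 / (1000 × 9.81) = 40.88 m.
Total head at P-2: h = z + ψ = 235.45 + 40.88 = 276.33 m.
Total head at P-3: h = 296.53 − 18.73 = 277.80 m.
Head difference: h(P-2) − h(P-3) = 276.33 − 277.80 = -1.47 m.
Hydraulic gradient: i = |Δh| / L = 1.47 / 1251 = 0.00118.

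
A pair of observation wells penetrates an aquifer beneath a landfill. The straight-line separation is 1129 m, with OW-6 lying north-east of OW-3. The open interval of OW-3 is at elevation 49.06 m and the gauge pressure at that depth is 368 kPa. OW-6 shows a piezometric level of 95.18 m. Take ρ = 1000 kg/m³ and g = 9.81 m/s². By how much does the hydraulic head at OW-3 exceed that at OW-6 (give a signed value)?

Pressure head at OW-3: ψ = P/(ρg) = 368×1000 / (1000 × 9.81) = 37.51 m.
Total head at OW-3: h = z + ψ = 49.06 + 37.51 = 86.57 m.
Total head at OW-6: h = 95.18 m (water level in the piezometer is the total head).
Head difference: h(OW-3) − h(OW-6) = 86.57 − 95.18 = -8.61 m.

Δh ≈ -8.61 m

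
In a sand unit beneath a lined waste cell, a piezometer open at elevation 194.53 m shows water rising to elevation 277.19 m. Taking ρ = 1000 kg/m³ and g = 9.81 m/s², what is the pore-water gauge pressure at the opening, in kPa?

Pressure head ψ = h − z = 277.19 − 194.53 = 82.66 m.
P = ρgψ = 1000 × 9.81 × 82.66 = 810895 Pa ≈ 811 kPa.

P ≈ 811 kPa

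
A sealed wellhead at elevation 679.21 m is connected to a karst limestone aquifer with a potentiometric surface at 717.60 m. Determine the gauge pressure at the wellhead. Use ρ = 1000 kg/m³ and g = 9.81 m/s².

Head above the cap: Δh = 717.60 − 679.21 = 38.39 m.
P = ρgΔh = 1000 × 9.81 × 38.39 = 376606 Pa ≈ 377 kPa.

P ≈ 377 kPa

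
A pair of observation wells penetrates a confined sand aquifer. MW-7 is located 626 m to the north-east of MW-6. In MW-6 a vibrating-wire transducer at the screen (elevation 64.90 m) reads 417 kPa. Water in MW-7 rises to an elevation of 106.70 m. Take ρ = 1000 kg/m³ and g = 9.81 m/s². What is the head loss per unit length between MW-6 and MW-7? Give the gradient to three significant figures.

i ≈ 0.00113 m/m

Pressure head at MW-6: ψ = P/(ρg) = 417×1000 / (1000 × 9.81) = 42.51 m.
Total head at MW-6: h = z + ψ = 64.90 + 42.51 = 107.41 m.
Total head at MW-7: h = 106.70 m (water level in the piezometer is the total head).
Head difference: h(MW-6) − h(MW-7) = 107.41 − 106.70 = 0.71 m.
Hydraulic gradient: i = |Δh| / L = 0.71 / 626 = 0.00113.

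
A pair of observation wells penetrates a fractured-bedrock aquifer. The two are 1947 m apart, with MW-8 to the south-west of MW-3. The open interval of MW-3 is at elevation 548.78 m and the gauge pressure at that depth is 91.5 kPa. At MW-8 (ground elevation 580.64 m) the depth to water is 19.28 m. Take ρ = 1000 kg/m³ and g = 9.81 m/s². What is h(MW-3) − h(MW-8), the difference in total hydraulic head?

Δh ≈ -3.25 m

Pressure head at MW-3: ψ = P/(ρg) = 91.5×1000 / (1000 × 9.81) = 9.33 m.
Total head at MW-3: h = z + ψ = 548.78 + 9.33 = 558.11 m.
Total head at MW-8: h = 580.64 − 19.28 = 561.36 m.
Head difference: h(MW-3) − h(MW-8) = 558.11 − 561.36 = -3.25 m.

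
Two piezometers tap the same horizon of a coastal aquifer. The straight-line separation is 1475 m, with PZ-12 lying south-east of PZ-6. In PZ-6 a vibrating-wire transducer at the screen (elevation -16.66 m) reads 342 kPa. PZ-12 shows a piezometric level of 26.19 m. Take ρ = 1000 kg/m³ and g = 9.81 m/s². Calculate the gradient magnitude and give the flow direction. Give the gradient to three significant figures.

Pressure head at PZ-6: ψ = P/(ρg) = 342×1000 / (1000 × 9.81) = 34.86 m.
Total head at PZ-6: h = z + ψ = -16.66 + 34.86 = 18.20 m.
Total head at PZ-12: h = 26.19 m (water level in the piezometer is the total head).
Head difference: h(PZ-6) − h(PZ-12) = 18.20 − 26.19 = -7.99 m.
Hydraulic gradient: i = |Δh| / L = 7.99 / 1475 = 0.00542.
Flow is from higher to lower head: from PZ-12 toward PZ-6, i.e. toward the north-west.

i ≈ 0.00542; groundwater flows toward the north-west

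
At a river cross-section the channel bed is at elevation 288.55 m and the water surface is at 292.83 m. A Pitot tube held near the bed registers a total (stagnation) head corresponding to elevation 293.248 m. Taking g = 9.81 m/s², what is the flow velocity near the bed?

Near the bed, under hydrostatic conditions, the piezometric head (z + ψ) equals the free-surface elevation, 292.83 m.
Velocity head = total − piezometric = 293.248 − 292.83 = 0.418 m.
v = √(2g·h_v) = √(2 × 9.81 × 0.418) = 2.86 m/s.

v ≈ 2.86 m/s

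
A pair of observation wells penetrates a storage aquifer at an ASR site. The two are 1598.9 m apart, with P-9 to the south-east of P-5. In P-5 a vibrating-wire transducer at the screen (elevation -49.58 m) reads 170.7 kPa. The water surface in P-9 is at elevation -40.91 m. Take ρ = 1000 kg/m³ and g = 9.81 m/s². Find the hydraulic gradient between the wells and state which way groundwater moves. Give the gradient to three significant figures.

i ≈ 0.00546; groundwater flows toward the south-east

Pressure head at P-5: ψ = P/(ρg) = 170.7×1000 / (1000 × 9.81) = 17.40 m.
Total head at P-5: h = z + ψ = -49.58 + 17.40 = -32.18 m.
Total head at P-9: h = -40.91 m (water level in the piezometer is the total head).
Head difference: h(P-5) − h(P-9) = -32.18 − (-40.91) = 8.73 m.
Hydraulic gradient: i = |Δh| / L = 8.73 / 1598.9 = 0.00546.
Flow is from higher to lower head: from P-5 toward P-9, i.e. toward the south-east.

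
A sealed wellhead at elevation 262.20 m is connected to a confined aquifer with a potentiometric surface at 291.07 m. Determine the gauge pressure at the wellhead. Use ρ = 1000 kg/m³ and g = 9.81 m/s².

P ≈ 283 kPa

Head above the cap: Δh = 291.07 − 262.20 = 28.87 m.
P = ρgΔh = 1000 × 9.81 × 28.87 = 283215 Pa ≈ 283 kPa.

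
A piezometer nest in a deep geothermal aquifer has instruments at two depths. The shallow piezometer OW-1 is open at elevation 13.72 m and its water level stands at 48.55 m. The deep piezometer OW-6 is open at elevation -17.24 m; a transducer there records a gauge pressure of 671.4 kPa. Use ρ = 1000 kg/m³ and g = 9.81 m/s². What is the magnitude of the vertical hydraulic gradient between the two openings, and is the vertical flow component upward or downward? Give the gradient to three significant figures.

|i_v| ≈ 0.0856; vertical flow is upward

Total head at OW-1: h = 48.55 m (water level in the standpipe).
Pressure head at OW-6: ψ = P/(ρg) = 671.4×1000 / (1000 × 9.81) = 68.44 m.
Total head at OW-6: h = z + ψ = -17.24 + 68.44 = 51.20 m.
Δh = h(OW-1) − h(OW-6) = 48.55 − 51.20 = -2.65 m.
Vertical separation Δz = 13.72 − (-17.24) = 30.96 m.
|i_v| = |Δh| / Δz = 2.65 / 30.96 = 0.0856.
Head is higher in the deep piezometer, so vertical flow is upward (discharge condition).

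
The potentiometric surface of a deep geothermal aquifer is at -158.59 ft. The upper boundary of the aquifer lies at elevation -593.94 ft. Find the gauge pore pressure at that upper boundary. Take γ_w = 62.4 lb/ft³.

Pressure head at the aquifer top: ψ = h − z = -158.59 − (-593.94) = 435.35 ft.
P = γψ/144 = 62.4 × 435.35 / 144 = 189 psi.

P ≈ 189 psi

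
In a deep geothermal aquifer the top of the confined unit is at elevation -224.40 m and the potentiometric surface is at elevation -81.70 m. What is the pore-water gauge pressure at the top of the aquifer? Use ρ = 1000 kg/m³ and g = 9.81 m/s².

Pressure head at the aquifer top: ψ = h − z = -81.70 − (-224.40) = 142.70 m.
P = ρgψ = 1000 × 9.81 × 142.70 = 1399887 Pa ≈ 1400 kPa.

P ≈ 1400 kPa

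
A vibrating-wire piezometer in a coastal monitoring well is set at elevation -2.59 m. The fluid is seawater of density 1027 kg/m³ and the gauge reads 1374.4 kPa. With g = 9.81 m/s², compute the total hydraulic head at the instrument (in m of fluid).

ψ = P/(ρg) = 1374.4×1000 / (1027 × 9.81) = 136.42 m.
h = z + ψ = -2.59 + 136.42 = 133.83 m.

h ≈ 133.83 m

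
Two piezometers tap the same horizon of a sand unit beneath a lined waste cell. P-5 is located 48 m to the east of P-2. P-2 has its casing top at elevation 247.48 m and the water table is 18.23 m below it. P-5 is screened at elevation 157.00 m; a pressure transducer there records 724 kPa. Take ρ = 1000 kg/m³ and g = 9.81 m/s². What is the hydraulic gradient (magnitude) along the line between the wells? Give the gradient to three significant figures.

i ≈ 0.0323

Total head at P-2: h = 247.48 − 18.23 = 229.25 m.
Pressure head at P-5: ψ = P/(ρg) = 724×1000 / (1000 × 9.81) = 73.80 m.
Total head at P-5: h = z + ψ = 157.00 + 73.80 = 230.80 m.
Head difference: h(P-2) − h(P-5) = 229.25 − 230.80 = -1.55 m.
Hydraulic gradient: i = |Δh| / L = 1.55 / 48 = 0.0323.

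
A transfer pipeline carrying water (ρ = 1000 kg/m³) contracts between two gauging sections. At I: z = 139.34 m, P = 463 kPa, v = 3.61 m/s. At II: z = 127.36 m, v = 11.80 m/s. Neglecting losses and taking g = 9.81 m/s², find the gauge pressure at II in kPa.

Pressure head at I: ψ₁ = P₁/(ρg) = 463×1000 / (1000 × 9.81) = 47.20 m.
Velocity heads: v₁²/2g = 3.61²/19.62 = 0.664 m; v₂²/2g = 11.80²/19.62 = 7.097 m.
Total head H = z₁ + ψ₁ + v₁²/2g = 139.34 + 47.20 + 0.664 = 187.20 m.
ψ₂ = H − z₂ − v₂²/2g = 187.20 − 127.36 − 7.097 = 52.74 m.
P₂ = ρgψ₂ = 1000 × 9.81 × 52.74 ≈ 517 kPa.

P₂ ≈ 517 kPa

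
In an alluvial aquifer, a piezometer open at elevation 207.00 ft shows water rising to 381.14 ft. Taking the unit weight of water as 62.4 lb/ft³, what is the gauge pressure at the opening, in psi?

P ≈ 75.5 psi

Pressure head ψ = h − z = 381.14 − 207.00 = 174.14 ft.
P = γ·ψ / 144 = 62.4 × 174.14 / 144 = 75.5 psi.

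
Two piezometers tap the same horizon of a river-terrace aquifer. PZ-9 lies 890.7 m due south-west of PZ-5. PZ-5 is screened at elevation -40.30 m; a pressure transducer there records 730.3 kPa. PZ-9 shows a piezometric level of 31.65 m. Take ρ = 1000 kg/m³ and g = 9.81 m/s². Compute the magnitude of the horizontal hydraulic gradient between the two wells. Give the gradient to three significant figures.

i ≈ 0.00280

Pressure head at PZ-5: ψ = P/(ρg) = 730.3×1000 / (1000 × 9.81) = 74.44 m.
Total head at PZ-5: h = z + ψ = -40.30 + 74.44 = 34.14 m.
Total head at PZ-9: h = 31.65 m (water level in the piezometer is the total head).
Head difference: h(PZ-5) − h(PZ-9) = 34.14 − 31.65 = 2.49 m.
Hydraulic gradient: i = |Δh| / L = 2.49 / 890.7 = 0.00280.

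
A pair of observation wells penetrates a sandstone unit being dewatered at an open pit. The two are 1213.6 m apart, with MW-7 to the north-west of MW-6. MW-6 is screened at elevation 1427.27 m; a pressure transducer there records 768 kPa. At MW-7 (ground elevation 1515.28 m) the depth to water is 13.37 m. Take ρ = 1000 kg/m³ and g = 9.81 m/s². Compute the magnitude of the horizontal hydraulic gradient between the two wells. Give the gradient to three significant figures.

i ≈ 0.00301

Pressure head at MW-6: ψ = P/(ρg) = 768×1000 / (1000 × 9.81) = 78.29 m.
Total head at MW-6: h = z + ψ = 1427.27 + 78.29 = 1505.56 m.
Total head at MW-7: h = 1515.28 − 13.37 = 1501.91 m.
Head difference: h(MW-6) − h(MW-7) = 1505.56 − 1501.91 = 3.65 m.
Hydraulic gradient: i = |Δh| / L = 3.65 / 1213.6 = 0.00301.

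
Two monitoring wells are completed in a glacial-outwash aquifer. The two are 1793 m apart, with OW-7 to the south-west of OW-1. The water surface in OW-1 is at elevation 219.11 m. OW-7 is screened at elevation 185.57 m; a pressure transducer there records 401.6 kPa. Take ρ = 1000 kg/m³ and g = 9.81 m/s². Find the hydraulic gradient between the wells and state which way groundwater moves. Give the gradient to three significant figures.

i ≈ 0.00413; groundwater flows toward the north-east

Total head at OW-1: h = 219.11 m (water level in the piezometer is the total head).
Pressure head at OW-7: ψ = P/(ρg) = 401.6×1000 / (1000 × 9.81) = 40.94 m.
Total head at OW-7: h = z + ψ = 185.57 + 40.94 = 226.51 m.
Head difference: h(OW-1) − h(OW-7) = 219.11 − 226.51 = -7.40 m.
Hydraulic gradient: i = |Δh| / L = 7.40 / 1793 = 0.00413.
Flow is from higher to lower head: from OW-7 toward OW-1, i.e. toward the north-east.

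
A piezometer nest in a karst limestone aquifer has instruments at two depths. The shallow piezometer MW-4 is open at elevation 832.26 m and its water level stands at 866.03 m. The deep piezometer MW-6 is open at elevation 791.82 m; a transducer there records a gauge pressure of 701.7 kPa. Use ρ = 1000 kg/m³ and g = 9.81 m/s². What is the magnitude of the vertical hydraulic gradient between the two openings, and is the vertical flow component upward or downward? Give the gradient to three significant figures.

|i_v| ≈ 0.0663; vertical flow is downward

Total head at MW-4: h = 866.03 m (water level in the standpipe).
Pressure head at MW-6: ψ = P/(ρg) = 701.7×1000 / (1000 × 9.81) = 71.53 m.
Total head at MW-6: h = z + ψ = 791.82 + 71.53 = 863.35 m.
Δh = h(MW-4) − h(MW-6) = 866.03 − 863.35 = 2.68 m.
Vertical separation Δz = 832.26 − 791.82 = 40.44 m.
|i_v| = |Δh| / Δz = 2.68 / 40.44 = 0.0663.
Head is higher in the shallow piezometer, so vertical flow is downward (recharge condition).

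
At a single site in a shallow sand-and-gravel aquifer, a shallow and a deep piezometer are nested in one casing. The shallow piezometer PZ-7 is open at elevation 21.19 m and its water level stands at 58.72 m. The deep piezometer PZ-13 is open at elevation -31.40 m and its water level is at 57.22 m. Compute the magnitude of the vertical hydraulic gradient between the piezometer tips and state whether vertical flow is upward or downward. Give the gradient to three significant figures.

|i_v| ≈ 0.0285; vertical flow is downward

Total head at PZ-7: h = 58.72 m (water level in the standpipe).
Total head at PZ-13: h = 57.22 m.
Δh = h(PZ-7) − h(PZ-13) = 58.72 − 57.22 = 1.50 m.
Vertical separation Δz = 21.19 − (-31.40) = 52.59 m.
|i_v| = |Δh| / Δz = 1.50 / 52.59 = 0.0285.
Head is higher in the shallow piezometer, so vertical flow is downward (recharge condition).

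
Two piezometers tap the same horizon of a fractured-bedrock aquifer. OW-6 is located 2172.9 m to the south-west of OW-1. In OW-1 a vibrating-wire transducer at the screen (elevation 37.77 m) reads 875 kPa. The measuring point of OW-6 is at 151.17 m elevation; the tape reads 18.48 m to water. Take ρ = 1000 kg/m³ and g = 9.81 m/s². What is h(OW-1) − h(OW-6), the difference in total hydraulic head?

Pressure head at OW-1: ψ = P/(ρg) = 875×1000 / (1000 × 9.81) = 89.19 m.
Total head at OW-1: h = z + ψ = 37.77 + 89.19 = 126.96 m.
Total head at OW-6: h = 151.17 − 18.48 = 132.69 m.
Head difference: h(OW-1) − h(OW-6) = 126.96 − 132.69 = -5.73 m.

Δh ≈ -5.73 m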